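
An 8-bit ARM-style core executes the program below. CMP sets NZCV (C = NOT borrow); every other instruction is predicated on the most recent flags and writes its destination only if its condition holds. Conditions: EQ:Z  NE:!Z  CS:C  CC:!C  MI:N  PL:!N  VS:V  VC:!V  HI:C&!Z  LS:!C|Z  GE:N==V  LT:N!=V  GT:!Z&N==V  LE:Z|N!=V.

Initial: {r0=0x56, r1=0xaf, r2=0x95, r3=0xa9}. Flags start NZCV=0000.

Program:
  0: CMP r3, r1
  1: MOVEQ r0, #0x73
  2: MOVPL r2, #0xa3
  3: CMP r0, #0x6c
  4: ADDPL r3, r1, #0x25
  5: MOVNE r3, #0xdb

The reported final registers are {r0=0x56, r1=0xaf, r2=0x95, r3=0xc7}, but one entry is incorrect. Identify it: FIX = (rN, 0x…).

0: ✓ CMP  NZCV=1000
1: · MOVEQ
2: · MOVPL
3: ✓ CMP  NZCV=1000
4: · ADDPL
5: ✓ MOVNE  r3←0xdb

FIX = (r3, 0xdb)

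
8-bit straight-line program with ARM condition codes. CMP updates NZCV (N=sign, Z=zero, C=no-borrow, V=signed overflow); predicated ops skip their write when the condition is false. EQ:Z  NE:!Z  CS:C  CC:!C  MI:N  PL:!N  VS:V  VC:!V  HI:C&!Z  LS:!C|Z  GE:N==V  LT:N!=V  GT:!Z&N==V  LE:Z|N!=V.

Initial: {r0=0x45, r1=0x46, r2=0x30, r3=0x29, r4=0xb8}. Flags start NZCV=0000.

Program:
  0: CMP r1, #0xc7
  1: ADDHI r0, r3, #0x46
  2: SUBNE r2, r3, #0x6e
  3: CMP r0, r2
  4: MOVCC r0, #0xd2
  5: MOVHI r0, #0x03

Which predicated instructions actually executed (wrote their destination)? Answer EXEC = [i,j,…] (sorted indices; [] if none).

[0] flags=0000 → (cmp)
[1] flags=0000 HI?F → skip
[2] flags=0000 NE?T → r2=0xbb
[3] flags=1001 → (cmp)
[4] flags=1001 CC?T → r0=0xd2
[5] flags=1001 HI?F → skip

EXEC = [2,4]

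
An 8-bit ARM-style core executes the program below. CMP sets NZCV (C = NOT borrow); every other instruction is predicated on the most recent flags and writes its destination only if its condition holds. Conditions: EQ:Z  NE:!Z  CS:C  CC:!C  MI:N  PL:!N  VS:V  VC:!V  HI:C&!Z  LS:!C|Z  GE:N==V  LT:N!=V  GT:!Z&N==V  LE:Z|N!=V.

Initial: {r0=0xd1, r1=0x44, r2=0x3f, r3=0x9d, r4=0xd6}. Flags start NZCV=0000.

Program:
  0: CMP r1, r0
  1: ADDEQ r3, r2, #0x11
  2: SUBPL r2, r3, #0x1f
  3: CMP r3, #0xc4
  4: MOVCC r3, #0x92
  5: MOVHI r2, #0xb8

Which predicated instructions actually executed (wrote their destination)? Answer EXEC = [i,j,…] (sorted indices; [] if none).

EXEC = [2,4]

0: ✓ CMP  NZCV=0000
1: · ADDEQ
2: ✓ SUBPL  r2←0x7e
3: ✓ CMP  NZCV=1000
4: ✓ MOVCC  r3←0x92
5: · MOVHI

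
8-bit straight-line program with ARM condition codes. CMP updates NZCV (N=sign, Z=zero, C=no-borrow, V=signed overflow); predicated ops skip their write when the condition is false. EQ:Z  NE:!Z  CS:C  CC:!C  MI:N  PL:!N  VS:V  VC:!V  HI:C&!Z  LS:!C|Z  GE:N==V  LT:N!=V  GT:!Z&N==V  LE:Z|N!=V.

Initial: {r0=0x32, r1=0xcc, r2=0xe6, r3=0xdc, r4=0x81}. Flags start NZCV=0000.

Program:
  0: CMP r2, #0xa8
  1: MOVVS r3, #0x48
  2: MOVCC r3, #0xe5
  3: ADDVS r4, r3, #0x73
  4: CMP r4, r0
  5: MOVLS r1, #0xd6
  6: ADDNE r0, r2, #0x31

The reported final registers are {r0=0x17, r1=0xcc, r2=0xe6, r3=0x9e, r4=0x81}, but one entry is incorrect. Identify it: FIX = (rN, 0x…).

FIX = (r3, 0xdc)

0: ✓ CMP  NZCV=0010
1: · MOVVS
2: · MOVCC
3: · ADDVS
4: ✓ CMP  NZCV=0011
5: · MOVLS
6: ✓ ADDNE  r0←0x17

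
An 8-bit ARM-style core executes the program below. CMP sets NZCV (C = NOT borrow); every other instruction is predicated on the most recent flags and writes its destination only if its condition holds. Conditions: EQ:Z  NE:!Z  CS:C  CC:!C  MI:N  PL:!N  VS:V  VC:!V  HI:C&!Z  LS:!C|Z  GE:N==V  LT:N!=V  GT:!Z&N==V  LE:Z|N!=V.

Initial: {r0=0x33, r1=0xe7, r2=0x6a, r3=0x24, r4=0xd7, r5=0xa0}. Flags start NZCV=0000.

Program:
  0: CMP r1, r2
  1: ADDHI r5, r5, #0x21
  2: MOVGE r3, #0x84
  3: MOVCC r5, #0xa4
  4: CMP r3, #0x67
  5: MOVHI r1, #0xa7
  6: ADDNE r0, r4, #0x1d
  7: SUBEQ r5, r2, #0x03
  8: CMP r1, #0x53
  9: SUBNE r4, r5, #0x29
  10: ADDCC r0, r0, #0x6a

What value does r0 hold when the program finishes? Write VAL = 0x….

VAL = 0xf4

[0] flags=0011 → (cmp)
[1] flags=0011 HI?T → r5=0xc1
[2] flags=0011 GE?F → skip
[3] flags=0011 CC?F → skip
[4] flags=1000 → (cmp)
[5] flags=1000 HI?F → skip
[6] flags=1000 NE?T → r0=0xf4
[7] flags=1000 EQ?F → skip
[8] flags=1010 → (cmp)
[9] flags=1010 NE?T → r4=0x98
[10] flags=1010 CC?F → skip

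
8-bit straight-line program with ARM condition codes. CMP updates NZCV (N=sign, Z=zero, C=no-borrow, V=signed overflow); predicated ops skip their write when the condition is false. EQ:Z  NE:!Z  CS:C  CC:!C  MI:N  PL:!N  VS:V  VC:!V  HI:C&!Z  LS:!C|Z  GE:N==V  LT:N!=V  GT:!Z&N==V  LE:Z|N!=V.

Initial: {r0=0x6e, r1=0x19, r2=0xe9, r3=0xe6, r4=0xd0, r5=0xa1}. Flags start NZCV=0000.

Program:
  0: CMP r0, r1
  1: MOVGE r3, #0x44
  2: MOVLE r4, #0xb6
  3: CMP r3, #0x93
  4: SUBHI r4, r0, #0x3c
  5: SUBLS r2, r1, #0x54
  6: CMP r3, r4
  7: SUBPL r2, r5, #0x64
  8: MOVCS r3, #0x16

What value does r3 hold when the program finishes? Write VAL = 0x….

VAL = 0x44

[0] flags=0010 → (cmp)
[1] flags=0010 GE?T → r3=0x44
[2] flags=0010 LE?F → skip
[3] flags=1001 → (cmp)
[4] flags=1001 HI?F → skip
[5] flags=1001 LS?T → r2=0xc5
[6] flags=0000 → (cmp)
[7] flags=0000 PL?T → r2=0x3d
[8] flags=0000 CS?F → skip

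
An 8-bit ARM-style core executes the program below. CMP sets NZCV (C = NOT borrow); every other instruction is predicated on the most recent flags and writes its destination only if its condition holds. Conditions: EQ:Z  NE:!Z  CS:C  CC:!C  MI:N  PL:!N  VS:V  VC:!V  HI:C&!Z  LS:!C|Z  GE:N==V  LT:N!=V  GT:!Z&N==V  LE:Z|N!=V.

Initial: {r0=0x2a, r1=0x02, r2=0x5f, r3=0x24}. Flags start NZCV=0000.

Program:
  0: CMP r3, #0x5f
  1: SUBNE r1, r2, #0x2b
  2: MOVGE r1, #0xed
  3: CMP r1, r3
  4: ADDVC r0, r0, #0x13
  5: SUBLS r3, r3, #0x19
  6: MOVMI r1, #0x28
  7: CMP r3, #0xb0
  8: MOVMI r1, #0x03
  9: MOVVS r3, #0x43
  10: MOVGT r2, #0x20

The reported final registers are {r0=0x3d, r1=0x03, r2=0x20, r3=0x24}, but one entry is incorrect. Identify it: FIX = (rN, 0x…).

0: ✓ CMP  NZCV=1000
1: ✓ SUBNE  r1←0x34
2: · MOVGE
3: ✓ CMP  NZCV=0010
4: ✓ ADDVC  r0←0x3d
5: · SUBLS
6: · MOVMI
7: ✓ CMP  NZCV=0000
8: · MOVMI
9: · MOVVS
10: ✓ MOVGT  r2←0x20

FIX = (r1, 0x34)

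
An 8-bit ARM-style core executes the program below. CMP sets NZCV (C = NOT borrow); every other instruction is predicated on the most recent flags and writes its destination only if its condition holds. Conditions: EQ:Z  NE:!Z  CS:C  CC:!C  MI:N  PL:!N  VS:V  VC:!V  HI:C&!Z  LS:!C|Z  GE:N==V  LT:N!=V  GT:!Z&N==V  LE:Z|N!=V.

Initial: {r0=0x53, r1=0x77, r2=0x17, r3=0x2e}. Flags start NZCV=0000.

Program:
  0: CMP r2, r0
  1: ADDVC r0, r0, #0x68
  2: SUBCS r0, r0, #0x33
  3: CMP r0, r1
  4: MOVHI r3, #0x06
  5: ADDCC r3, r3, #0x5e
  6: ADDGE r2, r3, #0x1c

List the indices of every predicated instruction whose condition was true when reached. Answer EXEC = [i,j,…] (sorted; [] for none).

EXEC = [1,4]

0: ✓ CMP  NZCV=1000
1: ✓ ADDVC  r0←0xbb
2: · SUBCS
3: ✓ CMP  NZCV=0011
4: ✓ MOVHI  r3←0x06
5: · ADDCC
6: · ADDGE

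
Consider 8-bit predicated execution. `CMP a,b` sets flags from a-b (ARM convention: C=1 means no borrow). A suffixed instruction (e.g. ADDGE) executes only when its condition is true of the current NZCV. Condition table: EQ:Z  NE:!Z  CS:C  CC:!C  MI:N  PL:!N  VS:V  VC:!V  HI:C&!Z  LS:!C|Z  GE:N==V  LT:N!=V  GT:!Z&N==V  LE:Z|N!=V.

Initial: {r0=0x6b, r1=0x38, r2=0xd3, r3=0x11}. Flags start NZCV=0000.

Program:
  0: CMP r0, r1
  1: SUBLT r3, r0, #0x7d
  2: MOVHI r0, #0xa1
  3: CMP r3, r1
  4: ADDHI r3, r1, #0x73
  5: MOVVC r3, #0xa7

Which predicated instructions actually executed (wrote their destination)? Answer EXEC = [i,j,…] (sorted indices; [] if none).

EXEC = [2,5]

[0] flags=0010 → (cmp)
[1] flags=0010 LT?F → skip
[2] flags=0010 HI?T → r0=0xa1
[3] flags=1000 → (cmp)
[4] flags=1000 HI?F → skip
[5] flags=1000 VC?T → r3=0xa7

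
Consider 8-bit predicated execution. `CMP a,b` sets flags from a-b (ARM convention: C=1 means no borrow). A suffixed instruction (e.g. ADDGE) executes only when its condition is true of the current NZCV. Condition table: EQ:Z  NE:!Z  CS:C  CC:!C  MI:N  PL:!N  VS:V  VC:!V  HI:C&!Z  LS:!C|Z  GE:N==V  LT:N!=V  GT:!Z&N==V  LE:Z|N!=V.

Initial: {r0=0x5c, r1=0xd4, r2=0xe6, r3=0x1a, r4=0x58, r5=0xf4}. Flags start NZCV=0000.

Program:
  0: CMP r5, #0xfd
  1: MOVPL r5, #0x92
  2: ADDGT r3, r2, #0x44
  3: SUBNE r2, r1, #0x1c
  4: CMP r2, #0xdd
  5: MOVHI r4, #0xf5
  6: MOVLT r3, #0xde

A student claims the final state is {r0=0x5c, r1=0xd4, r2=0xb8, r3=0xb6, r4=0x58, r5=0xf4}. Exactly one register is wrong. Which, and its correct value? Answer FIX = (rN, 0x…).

FIX = (r3, 0xde)

[0] flags=1000 → (cmp)
[1] flags=1000 PL?F → skip
[2] flags=1000 GT?F → skip
[3] flags=1000 NE?T → r2=0xb8
[4] flags=1000 → (cmp)
[5] flags=1000 HI?F → skip
[6] flags=1000 LT?T → r3=0xde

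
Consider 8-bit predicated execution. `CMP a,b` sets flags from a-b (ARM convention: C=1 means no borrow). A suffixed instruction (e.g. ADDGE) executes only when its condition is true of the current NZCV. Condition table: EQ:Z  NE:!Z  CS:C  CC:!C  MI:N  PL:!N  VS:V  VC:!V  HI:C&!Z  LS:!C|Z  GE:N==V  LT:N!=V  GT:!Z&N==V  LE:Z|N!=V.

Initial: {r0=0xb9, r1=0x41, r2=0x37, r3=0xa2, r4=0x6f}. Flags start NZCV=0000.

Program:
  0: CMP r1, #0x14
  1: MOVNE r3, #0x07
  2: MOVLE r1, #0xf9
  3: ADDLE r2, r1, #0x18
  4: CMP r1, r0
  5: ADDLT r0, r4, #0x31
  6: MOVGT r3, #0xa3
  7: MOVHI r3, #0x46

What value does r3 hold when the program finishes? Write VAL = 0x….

0: ✓ CMP  NZCV=0010
1: ✓ MOVNE  r3←0x07
2: · MOVLE
3: · ADDLE
4: ✓ CMP  NZCV=1001
5: · ADDLT
6: ✓ MOVGT  r3←0xa3
7: · MOVHI

VAL = 0xa3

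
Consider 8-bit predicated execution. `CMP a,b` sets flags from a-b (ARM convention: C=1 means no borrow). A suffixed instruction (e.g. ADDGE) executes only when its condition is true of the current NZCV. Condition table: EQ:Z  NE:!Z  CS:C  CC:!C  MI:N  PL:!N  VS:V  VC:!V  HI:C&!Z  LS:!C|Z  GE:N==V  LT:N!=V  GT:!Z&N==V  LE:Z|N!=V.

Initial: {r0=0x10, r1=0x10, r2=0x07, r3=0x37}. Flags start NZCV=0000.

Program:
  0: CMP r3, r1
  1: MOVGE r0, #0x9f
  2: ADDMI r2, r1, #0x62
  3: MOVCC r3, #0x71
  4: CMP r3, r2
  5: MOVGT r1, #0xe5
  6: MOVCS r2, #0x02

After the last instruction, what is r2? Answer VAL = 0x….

VAL = 0x02

0: ✓ CMP  NZCV=0010
1: ✓ MOVGE  r0←0x9f
2: · ADDMI
3: · MOVCC
4: ✓ CMP  NZCV=0010
5: ✓ MOVGT  r1←0xe5
6: ✓ MOVCS  r2←0x02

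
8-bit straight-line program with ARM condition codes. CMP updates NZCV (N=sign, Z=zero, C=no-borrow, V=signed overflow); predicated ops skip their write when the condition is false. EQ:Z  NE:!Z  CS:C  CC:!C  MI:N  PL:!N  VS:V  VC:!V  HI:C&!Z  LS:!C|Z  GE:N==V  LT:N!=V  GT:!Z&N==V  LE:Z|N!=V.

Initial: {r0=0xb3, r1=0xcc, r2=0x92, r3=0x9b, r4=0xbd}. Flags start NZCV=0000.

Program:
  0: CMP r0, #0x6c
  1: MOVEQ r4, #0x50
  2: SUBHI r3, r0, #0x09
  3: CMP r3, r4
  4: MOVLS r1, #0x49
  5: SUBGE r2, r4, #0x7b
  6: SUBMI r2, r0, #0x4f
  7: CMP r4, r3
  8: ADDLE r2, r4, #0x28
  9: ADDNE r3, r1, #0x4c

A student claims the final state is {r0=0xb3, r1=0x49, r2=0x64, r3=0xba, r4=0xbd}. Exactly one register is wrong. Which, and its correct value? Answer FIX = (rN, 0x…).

FIX = (r3, 0x95)

0: ✓ CMP  NZCV=0011
1: · MOVEQ
2: ✓ SUBHI  r3←0xaa
3: ✓ CMP  NZCV=1000
4: ✓ MOVLS  r1←0x49
5: · SUBGE
6: ✓ SUBMI  r2←0x64
7: ✓ CMP  NZCV=0010
8: · ADDLE
9: ✓ ADDNE  r3←0x95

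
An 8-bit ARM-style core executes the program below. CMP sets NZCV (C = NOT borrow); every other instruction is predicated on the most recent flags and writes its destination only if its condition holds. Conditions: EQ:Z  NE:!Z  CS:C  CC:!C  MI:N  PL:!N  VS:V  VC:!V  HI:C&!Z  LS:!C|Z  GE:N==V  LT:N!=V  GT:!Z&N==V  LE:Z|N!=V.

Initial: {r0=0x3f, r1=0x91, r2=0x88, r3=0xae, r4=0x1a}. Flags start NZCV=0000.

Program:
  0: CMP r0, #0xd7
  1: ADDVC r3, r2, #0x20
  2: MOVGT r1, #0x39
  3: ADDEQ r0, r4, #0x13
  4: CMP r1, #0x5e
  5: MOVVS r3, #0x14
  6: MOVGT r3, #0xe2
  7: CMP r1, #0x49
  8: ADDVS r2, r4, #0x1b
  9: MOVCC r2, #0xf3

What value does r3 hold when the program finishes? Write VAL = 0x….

0: ✓ CMP  NZCV=0000
1: ✓ ADDVC  r3←0xa8
2: ✓ MOVGT  r1←0x39
3: · ADDEQ
4: ✓ CMP  NZCV=1000
5: · MOVVS
6: · MOVGT
7: ✓ CMP  NZCV=1000
8: · ADDVS
9: ✓ MOVCC  r2←0xf3

VAL = 0xa8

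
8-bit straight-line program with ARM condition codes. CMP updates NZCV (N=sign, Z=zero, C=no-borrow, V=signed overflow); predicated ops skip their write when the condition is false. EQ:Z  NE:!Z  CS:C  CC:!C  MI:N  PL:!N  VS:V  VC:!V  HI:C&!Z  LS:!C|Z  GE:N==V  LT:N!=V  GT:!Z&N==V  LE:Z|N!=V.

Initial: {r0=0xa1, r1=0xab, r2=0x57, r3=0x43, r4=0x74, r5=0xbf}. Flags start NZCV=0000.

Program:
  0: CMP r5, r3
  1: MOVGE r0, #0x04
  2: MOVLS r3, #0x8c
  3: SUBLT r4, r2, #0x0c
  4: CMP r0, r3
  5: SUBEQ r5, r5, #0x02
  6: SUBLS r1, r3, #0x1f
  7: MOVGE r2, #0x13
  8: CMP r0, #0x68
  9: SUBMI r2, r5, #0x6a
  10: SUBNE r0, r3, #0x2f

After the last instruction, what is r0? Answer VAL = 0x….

VAL = 0x14

0: ✓ CMP  NZCV=0011
1: · MOVGE
2: · MOVLS
3: ✓ SUBLT  r4←0x4b
4: ✓ CMP  NZCV=0011
5: · SUBEQ
6: · SUBLS
7: · MOVGE
8: ✓ CMP  NZCV=0011
9: · SUBMI
10: ✓ SUBNE  r0←0x14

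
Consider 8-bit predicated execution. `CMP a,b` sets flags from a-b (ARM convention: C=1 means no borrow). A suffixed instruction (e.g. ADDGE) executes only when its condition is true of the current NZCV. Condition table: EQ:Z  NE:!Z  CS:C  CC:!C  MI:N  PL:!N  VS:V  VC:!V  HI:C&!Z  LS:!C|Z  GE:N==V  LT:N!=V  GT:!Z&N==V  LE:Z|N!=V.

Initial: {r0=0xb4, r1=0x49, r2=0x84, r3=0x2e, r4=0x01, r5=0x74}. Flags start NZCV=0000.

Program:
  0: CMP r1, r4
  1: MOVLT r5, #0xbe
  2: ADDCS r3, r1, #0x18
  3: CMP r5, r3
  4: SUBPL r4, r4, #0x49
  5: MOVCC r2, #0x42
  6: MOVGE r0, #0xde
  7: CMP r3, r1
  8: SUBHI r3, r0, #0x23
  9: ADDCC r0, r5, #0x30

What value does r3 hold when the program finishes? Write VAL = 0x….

VAL = 0xbb

[0] flags=0010 → (cmp)
[1] flags=0010 LT?F → skip
[2] flags=0010 CS?T → r3=0x61
[3] flags=0010 → (cmp)
[4] flags=0010 PL?T → r4=0xb8
[5] flags=0010 CC?F → skip
[6] flags=0010 GE?T → r0=0xde
[7] flags=0010 → (cmp)
[8] flags=0010 HI?T → r3=0xbb
[9] flags=0010 CC?F → skip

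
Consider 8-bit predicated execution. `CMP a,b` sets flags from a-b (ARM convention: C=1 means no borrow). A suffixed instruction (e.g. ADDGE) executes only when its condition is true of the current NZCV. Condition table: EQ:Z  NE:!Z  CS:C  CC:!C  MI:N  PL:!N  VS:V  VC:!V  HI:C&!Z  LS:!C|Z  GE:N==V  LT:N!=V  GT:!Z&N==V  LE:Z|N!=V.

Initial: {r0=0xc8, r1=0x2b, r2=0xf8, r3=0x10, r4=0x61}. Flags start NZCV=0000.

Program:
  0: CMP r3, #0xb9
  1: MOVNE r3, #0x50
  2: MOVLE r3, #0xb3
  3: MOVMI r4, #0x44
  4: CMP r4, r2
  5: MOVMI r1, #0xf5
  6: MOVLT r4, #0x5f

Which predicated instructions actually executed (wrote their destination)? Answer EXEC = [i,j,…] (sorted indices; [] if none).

0: ✓ CMP  NZCV=0000
1: ✓ MOVNE  r3←0x50
2: · MOVLE
3: · MOVMI
4: ✓ CMP  NZCV=0000
5: · MOVMI
6: · MOVLT

EXEC = [1]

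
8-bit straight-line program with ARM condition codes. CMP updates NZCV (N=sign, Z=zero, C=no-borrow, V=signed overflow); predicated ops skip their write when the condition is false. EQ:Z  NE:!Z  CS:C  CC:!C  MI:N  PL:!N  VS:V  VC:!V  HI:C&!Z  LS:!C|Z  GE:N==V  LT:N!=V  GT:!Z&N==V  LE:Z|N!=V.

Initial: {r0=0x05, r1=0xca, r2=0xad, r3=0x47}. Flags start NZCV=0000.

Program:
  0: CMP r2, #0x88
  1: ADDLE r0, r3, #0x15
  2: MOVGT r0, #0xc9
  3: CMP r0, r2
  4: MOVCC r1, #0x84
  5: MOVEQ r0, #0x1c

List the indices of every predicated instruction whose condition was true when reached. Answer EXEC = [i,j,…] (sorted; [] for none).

EXEC = [2]

[0] flags=0010 → (cmp)
[1] flags=0010 LE?F → skip
[2] flags=0010 GT?T → r0=0xc9
[3] flags=0010 → (cmp)
[4] flags=0010 CC?F → skip
[5] flags=0010 EQ?F → skip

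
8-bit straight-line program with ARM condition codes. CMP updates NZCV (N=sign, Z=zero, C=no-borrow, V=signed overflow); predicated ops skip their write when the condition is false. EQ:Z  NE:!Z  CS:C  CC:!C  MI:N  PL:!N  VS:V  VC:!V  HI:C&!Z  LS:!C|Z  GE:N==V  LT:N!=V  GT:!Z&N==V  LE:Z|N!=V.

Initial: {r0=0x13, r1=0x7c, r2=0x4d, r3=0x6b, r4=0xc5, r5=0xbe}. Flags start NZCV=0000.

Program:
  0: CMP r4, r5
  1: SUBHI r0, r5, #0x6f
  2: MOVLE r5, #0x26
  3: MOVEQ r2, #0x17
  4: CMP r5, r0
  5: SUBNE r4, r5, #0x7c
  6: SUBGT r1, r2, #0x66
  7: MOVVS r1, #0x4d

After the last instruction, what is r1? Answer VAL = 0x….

0: ✓ CMP  NZCV=0010
1: ✓ SUBHI  r0←0x4f
2: · MOVLE
3: · MOVEQ
4: ✓ CMP  NZCV=0011
5: ✓ SUBNE  r4←0x42
6: · SUBGT
7: ✓ MOVVS  r1←0x4d

VAL = 0x4d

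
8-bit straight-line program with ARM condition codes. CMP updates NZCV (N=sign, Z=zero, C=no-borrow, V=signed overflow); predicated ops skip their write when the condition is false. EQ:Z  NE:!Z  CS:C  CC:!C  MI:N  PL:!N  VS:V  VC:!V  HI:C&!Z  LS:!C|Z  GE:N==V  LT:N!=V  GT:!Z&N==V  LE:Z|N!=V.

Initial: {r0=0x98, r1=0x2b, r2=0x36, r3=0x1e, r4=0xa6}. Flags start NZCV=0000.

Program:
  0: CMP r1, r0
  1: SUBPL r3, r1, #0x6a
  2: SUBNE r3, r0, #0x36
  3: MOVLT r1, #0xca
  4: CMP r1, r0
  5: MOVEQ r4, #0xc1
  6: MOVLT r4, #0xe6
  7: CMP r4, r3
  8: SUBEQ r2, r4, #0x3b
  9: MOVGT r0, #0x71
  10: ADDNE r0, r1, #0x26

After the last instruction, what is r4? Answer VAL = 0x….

VAL = 0xa6

[0] flags=1001 → (cmp)
[1] flags=1001 PL?F → skip
[2] flags=1001 NE?T → r3=0x62
[3] flags=1001 LT?F → skip
[4] flags=1001 → (cmp)
[5] flags=1001 EQ?F → skip
[6] flags=1001 LT?F → skip
[7] flags=0011 → (cmp)
[8] flags=0011 EQ?F → skip
[9] flags=0011 GT?F → skip
[10] flags=0011 NE?T → r0=0x51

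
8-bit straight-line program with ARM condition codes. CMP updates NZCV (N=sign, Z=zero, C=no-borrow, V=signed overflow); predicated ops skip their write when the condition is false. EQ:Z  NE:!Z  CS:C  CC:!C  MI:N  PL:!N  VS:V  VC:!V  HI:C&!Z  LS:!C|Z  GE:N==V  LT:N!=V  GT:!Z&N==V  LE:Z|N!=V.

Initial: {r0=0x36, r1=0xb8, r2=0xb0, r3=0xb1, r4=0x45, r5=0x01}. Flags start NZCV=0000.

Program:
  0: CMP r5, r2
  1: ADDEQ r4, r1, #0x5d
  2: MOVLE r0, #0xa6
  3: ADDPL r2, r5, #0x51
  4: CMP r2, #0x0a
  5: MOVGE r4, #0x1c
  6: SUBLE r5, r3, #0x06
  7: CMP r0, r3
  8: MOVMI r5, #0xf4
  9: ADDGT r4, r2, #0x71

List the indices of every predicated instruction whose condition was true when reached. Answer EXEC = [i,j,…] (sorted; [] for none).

EXEC = [3,5,8,9]

[0] flags=0000 → (cmp)
[1] flags=0000 EQ?F → skip
[2] flags=0000 LE?F → skip
[3] flags=0000 PL?T → r2=0x52
[4] flags=0010 → (cmp)
[5] flags=0010 GE?T → r4=0x1c
[6] flags=0010 LE?F → skip
[7] flags=1001 → (cmp)
[8] flags=1001 MI?T → r5=0xf4
[9] flags=1001 GT?T → r4=0xc3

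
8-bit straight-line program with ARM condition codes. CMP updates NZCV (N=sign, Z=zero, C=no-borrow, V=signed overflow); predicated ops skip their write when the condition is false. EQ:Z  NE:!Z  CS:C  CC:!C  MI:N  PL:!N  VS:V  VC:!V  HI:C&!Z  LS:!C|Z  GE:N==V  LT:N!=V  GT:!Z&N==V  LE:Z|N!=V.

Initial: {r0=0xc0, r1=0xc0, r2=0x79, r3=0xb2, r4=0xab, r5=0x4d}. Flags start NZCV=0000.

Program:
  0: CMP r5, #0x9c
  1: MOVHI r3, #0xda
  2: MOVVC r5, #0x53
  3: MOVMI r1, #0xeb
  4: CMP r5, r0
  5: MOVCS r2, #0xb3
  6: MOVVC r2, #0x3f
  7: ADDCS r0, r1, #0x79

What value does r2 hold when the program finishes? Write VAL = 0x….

0: ✓ CMP  NZCV=1001
1: · MOVHI
2: · MOVVC
3: ✓ MOVMI  r1←0xeb
4: ✓ CMP  NZCV=1001
5: · MOVCS
6: · MOVVC
7: · ADDCS

VAL = 0x79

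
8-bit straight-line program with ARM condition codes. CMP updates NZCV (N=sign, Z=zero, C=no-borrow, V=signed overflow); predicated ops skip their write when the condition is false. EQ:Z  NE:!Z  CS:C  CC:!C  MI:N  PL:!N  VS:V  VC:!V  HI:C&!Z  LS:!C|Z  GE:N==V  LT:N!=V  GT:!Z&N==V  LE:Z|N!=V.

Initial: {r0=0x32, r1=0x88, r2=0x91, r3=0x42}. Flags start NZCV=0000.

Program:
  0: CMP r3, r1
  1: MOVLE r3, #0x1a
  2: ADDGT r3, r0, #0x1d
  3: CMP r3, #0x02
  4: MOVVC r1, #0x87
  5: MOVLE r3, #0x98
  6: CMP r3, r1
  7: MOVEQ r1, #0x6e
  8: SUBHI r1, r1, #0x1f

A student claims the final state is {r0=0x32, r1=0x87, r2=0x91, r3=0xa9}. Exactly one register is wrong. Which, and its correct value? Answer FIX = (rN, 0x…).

[0] flags=1001 → (cmp)
[1] flags=1001 LE?F → skip
[2] flags=1001 GT?T → r3=0x4f
[3] flags=0010 → (cmp)
[4] flags=0010 VC?T → r1=0x87
[5] flags=0010 LE?F → skip
[6] flags=1001 → (cmp)
[7] flags=1001 EQ?F → skip
[8] flags=1001 HI?F → skip

FIX = (r3, 0x4f)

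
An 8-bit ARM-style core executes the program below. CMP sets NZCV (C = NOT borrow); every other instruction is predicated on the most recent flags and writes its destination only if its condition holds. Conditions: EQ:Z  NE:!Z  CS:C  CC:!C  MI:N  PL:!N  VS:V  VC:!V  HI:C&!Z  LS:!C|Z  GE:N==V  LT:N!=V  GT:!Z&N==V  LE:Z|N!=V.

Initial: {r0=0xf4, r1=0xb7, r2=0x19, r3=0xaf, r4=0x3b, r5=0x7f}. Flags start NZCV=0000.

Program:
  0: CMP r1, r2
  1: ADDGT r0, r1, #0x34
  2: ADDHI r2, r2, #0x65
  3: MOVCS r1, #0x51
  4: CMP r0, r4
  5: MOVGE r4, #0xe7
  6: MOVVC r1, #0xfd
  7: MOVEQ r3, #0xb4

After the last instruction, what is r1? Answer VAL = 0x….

VAL = 0xfd

0: ✓ CMP  NZCV=1010
1: · ADDGT
2: ✓ ADDHI  r2←0x7e
3: ✓ MOVCS  r1←0x51
4: ✓ CMP  NZCV=1010
5: · MOVGE
6: ✓ MOVVC  r1←0xfd
7: · MOVEQ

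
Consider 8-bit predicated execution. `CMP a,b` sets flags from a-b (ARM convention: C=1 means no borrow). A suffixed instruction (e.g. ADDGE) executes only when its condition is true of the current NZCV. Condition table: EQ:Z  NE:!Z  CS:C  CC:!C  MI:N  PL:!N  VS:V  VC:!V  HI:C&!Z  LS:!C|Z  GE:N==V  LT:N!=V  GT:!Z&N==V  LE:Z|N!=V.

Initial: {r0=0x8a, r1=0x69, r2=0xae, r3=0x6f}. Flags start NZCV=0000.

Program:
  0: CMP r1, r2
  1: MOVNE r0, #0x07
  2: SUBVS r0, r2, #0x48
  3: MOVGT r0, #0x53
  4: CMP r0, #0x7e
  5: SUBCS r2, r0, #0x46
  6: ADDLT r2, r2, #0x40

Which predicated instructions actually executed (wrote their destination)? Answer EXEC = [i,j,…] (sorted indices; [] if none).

EXEC = [1,2,3,6]

0: ✓ CMP  NZCV=1001
1: ✓ MOVNE  r0←0x07
2: ✓ SUBVS  r0←0x66
3: ✓ MOVGT  r0←0x53
4: ✓ CMP  NZCV=1000
5: · SUBCS
6: ✓ ADDLT  r2←0xee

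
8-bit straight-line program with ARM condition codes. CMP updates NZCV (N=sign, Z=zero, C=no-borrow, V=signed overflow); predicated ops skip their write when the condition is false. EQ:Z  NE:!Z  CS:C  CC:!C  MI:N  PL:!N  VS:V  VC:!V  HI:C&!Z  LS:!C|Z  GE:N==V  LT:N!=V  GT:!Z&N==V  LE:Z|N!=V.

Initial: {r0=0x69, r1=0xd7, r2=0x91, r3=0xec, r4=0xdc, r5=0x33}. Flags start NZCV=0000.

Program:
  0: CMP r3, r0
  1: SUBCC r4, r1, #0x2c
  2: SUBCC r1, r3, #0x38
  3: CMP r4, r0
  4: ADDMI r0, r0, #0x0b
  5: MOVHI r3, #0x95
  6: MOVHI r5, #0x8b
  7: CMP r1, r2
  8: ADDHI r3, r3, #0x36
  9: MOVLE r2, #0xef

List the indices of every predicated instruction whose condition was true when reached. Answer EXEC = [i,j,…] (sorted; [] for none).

[0] flags=1010 → (cmp)
[1] flags=1010 CC?F → skip
[2] flags=1010 CC?F → skip
[3] flags=0011 → (cmp)
[4] flags=0011 MI?F → skip
[5] flags=0011 HI?T → r3=0x95
[6] flags=0011 HI?T → r5=0x8b
[7] flags=0010 → (cmp)
[8] flags=0010 HI?T → r3=0xcb
[9] flags=0010 LE?F → skip

EXEC = [5,6,8]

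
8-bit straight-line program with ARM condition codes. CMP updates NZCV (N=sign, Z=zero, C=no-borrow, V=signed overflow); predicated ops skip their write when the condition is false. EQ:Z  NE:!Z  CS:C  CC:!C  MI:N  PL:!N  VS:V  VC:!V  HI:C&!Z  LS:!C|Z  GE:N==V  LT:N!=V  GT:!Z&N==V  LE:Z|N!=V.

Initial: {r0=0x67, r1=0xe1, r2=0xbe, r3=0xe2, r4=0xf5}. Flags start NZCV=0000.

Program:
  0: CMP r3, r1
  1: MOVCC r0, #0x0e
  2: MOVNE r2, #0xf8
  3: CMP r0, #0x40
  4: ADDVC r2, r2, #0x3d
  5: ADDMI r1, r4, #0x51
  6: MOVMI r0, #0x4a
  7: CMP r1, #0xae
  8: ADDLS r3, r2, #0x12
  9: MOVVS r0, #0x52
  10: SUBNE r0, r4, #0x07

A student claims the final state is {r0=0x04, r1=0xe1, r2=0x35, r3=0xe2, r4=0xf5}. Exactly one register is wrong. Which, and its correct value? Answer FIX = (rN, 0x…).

0: ✓ CMP  NZCV=0010
1: · MOVCC
2: ✓ MOVNE  r2←0xf8
3: ✓ CMP  NZCV=0010
4: ✓ ADDVC  r2←0x35
5: · ADDMI
6: · MOVMI
7: ✓ CMP  NZCV=0010
8: · ADDLS
9: · MOVVS
10: ✓ SUBNE  r0←0xee

FIX = (r0, 0xee)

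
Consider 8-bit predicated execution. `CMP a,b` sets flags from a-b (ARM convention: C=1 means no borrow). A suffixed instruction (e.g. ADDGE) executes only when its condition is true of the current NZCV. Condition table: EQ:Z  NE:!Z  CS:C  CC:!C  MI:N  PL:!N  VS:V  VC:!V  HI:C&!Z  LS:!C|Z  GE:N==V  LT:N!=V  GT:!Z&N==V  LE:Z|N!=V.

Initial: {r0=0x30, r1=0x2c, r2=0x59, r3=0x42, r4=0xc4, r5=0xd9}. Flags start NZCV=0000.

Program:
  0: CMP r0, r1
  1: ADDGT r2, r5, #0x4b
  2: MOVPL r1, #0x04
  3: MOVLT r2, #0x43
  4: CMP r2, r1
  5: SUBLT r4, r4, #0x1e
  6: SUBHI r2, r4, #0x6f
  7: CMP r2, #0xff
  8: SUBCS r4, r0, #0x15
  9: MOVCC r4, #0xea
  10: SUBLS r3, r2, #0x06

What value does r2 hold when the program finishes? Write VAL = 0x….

[0] flags=0010 → (cmp)
[1] flags=0010 GT?T → r2=0x24
[2] flags=0010 PL?T → r1=0x04
[3] flags=0010 LT?F → skip
[4] flags=0010 → (cmp)
[5] flags=0010 LT?F → skip
[6] flags=0010 HI?T → r2=0x55
[7] flags=0000 → (cmp)
[8] flags=0000 CS?F → skip
[9] flags=0000 CC?T → r4=0xea
[10] flags=0000 LS?T → r3=0x4f

VAL = 0x55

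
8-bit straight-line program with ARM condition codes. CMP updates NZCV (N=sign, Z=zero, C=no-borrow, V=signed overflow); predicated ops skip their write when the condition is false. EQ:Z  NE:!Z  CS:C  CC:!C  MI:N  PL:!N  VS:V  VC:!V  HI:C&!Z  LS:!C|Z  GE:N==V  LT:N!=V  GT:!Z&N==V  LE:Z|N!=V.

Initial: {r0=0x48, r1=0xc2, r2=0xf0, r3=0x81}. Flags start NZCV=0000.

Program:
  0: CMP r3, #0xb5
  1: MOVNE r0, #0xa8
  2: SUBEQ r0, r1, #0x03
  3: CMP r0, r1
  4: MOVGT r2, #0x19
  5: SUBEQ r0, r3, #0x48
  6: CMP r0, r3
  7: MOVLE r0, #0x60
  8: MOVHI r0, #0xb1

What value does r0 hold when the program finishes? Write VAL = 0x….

[0] flags=1000 → (cmp)
[1] flags=1000 NE?T → r0=0xa8
[2] flags=1000 EQ?F → skip
[3] flags=1000 → (cmp)
[4] flags=1000 GT?F → skip
[5] flags=1000 EQ?F → skip
[6] flags=0010 → (cmp)
[7] flags=0010 LE?F → skip
[8] flags=0010 HI?T → r0=0xb1

VAL = 0xb1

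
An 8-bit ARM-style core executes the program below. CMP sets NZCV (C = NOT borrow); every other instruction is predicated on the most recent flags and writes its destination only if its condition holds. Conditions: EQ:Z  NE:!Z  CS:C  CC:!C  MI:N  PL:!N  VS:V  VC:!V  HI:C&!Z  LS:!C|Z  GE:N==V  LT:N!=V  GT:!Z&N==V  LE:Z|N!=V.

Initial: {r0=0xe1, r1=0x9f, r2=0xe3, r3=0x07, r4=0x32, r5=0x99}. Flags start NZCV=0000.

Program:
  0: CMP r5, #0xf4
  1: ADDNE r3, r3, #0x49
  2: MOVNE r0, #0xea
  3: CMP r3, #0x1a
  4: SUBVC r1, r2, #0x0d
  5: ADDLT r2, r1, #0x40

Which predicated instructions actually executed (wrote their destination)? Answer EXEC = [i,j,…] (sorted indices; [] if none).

EXEC = [1,2,4]

0: ✓ CMP  NZCV=1000
1: ✓ ADDNE  r3←0x50
2: ✓ MOVNE  r0←0xea
3: ✓ CMP  NZCV=0010
4: ✓ SUBVC  r1←0xd6
5: · ADDLT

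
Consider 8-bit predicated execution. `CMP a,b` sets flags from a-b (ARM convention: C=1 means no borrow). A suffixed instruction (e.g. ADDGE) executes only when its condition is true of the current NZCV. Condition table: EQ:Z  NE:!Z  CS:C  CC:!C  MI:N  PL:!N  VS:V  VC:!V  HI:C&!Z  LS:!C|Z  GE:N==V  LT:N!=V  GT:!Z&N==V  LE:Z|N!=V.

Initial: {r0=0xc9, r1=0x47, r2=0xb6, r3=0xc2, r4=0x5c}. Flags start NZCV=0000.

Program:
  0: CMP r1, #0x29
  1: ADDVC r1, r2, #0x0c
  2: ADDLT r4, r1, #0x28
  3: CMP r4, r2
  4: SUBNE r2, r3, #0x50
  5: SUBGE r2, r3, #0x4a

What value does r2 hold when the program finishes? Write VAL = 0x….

[0] flags=0010 → (cmp)
[1] flags=0010 VC?T → r1=0xc2
[2] flags=0010 LT?F → skip
[3] flags=1001 → (cmp)
[4] flags=1001 NE?T → r2=0x72
[5] flags=1001 GE?T → r2=0x78

VAL = 0x78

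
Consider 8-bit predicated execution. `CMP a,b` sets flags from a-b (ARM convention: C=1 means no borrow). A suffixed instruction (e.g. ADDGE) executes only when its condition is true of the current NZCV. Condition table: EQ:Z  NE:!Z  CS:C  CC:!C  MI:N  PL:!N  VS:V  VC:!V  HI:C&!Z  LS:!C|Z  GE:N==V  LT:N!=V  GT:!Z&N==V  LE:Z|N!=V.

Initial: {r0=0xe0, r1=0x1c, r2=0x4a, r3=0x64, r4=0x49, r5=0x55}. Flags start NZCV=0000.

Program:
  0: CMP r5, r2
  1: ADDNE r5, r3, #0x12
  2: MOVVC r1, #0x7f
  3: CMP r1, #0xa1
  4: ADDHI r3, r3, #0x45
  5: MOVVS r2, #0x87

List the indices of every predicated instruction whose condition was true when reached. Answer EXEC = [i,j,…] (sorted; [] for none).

EXEC = [1,2,5]

[0] flags=0010 → (cmp)
[1] flags=0010 NE?T → r5=0x76
[2] flags=0010 VC?T → r1=0x7f
[3] flags=1001 → (cmp)
[4] flags=1001 HI?F → skip
[5] flags=1001 VS?T → r2=0x87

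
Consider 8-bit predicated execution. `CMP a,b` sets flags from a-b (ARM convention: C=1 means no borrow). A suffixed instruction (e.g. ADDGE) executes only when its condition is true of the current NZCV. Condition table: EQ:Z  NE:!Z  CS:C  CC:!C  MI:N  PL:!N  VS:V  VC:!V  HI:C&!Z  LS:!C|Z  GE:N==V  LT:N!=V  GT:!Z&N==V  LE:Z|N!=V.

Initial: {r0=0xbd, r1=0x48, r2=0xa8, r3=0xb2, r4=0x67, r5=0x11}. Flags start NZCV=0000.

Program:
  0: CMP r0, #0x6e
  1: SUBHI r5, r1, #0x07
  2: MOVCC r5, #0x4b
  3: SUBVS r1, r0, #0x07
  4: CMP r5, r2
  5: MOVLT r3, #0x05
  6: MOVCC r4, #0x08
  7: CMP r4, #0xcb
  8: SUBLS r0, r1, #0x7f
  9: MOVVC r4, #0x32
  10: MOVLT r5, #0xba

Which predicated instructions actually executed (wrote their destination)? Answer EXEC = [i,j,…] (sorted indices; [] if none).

0: ✓ CMP  NZCV=0011
1: ✓ SUBHI  r5←0x41
2: · MOVCC
3: ✓ SUBVS  r1←0xb6
4: ✓ CMP  NZCV=1001
5: · MOVLT
6: ✓ MOVCC  r4←0x08
7: ✓ CMP  NZCV=0000
8: ✓ SUBLS  r0←0x37
9: ✓ MOVVC  r4←0x32
10: · MOVLT

EXEC = [1,3,6,8,9]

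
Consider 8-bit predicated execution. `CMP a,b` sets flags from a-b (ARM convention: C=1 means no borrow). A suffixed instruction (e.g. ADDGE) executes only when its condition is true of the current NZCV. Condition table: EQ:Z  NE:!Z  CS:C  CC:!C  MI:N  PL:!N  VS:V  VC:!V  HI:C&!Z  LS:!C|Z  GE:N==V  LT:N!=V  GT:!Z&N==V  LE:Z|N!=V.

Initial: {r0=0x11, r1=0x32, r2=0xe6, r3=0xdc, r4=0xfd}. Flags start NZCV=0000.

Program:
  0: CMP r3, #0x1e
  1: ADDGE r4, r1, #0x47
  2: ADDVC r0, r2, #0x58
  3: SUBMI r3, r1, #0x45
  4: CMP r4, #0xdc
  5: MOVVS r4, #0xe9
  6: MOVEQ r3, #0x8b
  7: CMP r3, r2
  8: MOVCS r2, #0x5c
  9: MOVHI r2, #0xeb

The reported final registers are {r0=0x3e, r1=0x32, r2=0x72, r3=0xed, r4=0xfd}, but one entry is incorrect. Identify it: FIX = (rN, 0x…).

[0] flags=1010 → (cmp)
[1] flags=1010 GE?F → skip
[2] flags=1010 VC?T → r0=0x3e
[3] flags=1010 MI?T → r3=0xed
[4] flags=0010 → (cmp)
[5] flags=0010 VS?F → skip
[6] flags=0010 EQ?F → skip
[7] flags=0010 → (cmp)
[8] flags=0010 CS?T → r2=0x5c
[9] flags=0010 HI?T → r2=0xeb

FIX = (r2, 0xeb)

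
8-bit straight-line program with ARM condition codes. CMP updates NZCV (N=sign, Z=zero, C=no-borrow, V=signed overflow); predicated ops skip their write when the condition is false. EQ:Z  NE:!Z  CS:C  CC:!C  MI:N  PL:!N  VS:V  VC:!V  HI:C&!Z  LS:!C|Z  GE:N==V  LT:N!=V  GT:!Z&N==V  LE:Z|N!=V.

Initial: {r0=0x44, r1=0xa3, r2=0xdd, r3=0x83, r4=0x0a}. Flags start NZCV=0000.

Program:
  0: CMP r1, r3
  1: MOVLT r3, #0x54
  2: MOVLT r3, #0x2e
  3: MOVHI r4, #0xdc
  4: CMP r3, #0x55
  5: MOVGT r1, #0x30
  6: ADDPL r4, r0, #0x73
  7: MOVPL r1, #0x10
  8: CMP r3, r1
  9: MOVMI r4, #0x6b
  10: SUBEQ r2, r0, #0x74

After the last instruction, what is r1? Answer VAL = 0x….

[0] flags=0010 → (cmp)
[1] flags=0010 LT?F → skip
[2] flags=0010 LT?F → skip
[3] flags=0010 HI?T → r4=0xdc
[4] flags=0011 → (cmp)
[5] flags=0011 GT?F → skip
[6] flags=0011 PL?T → r4=0xb7
[7] flags=0011 PL?T → r1=0x10
[8] flags=0011 → (cmp)
[9] flags=0011 MI?F → skip
[10] flags=0011 EQ?F → skip

VAL = 0x10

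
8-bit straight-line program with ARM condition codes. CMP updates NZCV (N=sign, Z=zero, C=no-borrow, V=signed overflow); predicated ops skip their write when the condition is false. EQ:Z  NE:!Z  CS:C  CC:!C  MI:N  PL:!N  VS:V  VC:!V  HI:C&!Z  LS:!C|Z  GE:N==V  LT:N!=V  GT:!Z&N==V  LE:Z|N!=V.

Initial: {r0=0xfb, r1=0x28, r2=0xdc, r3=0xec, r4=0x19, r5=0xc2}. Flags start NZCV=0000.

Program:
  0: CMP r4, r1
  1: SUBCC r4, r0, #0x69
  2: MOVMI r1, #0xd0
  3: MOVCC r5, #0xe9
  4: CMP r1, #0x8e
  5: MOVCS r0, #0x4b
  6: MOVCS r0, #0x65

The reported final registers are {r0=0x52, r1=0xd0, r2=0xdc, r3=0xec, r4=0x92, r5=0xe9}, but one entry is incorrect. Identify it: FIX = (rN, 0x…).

FIX = (r0, 0x65)

[0] flags=1000 → (cmp)
[1] flags=1000 CC?T → r4=0x92
[2] flags=1000 MI?T → r1=0xd0
[3] flags=1000 CC?T → r5=0xe9
[4] flags=0010 → (cmp)
[5] flags=0010 CS?T → r0=0x4b
[6] flags=0010 CS?T → r0=0x65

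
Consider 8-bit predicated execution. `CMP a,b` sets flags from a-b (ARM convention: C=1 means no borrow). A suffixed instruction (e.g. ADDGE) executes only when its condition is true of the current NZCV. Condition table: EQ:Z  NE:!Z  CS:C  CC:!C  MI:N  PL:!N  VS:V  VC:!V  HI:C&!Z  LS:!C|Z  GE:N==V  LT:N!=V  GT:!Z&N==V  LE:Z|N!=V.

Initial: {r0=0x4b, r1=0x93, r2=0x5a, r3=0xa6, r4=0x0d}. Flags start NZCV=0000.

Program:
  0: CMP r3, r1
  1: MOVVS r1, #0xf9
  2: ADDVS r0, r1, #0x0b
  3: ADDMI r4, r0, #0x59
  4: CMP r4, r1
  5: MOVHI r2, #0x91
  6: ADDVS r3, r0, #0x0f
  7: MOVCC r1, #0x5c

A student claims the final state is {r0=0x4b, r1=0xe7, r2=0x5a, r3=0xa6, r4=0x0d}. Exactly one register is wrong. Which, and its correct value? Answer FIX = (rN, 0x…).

FIX = (r1, 0x5c)

[0] flags=0010 → (cmp)
[1] flags=0010 VS?F → skip
[2] flags=0010 VS?F → skip
[3] flags=0010 MI?F → skip
[4] flags=0000 → (cmp)
[5] flags=0000 HI?F → skip
[6] flags=0000 VS?F → skip
[7] flags=0000 CC?T → r1=0x5c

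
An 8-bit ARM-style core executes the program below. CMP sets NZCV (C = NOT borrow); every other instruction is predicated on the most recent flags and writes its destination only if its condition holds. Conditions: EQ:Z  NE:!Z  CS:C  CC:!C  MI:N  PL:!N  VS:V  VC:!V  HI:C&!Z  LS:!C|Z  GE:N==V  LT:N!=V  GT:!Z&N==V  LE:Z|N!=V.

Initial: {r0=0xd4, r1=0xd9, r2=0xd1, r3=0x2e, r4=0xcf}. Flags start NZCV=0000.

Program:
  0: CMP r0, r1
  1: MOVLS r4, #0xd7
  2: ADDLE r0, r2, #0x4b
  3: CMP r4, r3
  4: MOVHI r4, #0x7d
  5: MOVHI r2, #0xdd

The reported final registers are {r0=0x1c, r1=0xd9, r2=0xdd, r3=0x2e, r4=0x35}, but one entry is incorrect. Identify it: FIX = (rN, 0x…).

0: ✓ CMP  NZCV=1000
1: ✓ MOVLS  r4←0xd7
2: ✓ ADDLE  r0←0x1c
3: ✓ CMP  NZCV=1010
4: ✓ MOVHI  r4←0x7d
5: ✓ MOVHI  r2←0xdd

FIX = (r4, 0x7d)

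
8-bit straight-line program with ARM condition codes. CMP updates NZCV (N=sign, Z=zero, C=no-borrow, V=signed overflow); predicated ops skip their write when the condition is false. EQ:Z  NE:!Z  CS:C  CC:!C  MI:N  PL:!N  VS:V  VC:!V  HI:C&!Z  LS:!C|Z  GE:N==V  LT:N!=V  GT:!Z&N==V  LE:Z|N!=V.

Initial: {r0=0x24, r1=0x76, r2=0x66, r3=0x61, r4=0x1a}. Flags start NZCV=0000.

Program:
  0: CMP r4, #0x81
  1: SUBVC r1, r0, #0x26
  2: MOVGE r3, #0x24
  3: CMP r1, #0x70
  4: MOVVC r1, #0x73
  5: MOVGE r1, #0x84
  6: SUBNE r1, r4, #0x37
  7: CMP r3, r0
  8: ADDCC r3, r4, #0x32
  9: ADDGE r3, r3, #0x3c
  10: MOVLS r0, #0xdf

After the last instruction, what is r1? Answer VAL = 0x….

VAL = 0xe3

0: ✓ CMP  NZCV=1001
1: · SUBVC
2: ✓ MOVGE  r3←0x24
3: ✓ CMP  NZCV=0010
4: ✓ MOVVC  r1←0x73
5: ✓ MOVGE  r1←0x84
6: ✓ SUBNE  r1←0xe3
7: ✓ CMP  NZCV=0110
8: · ADDCC
9: ✓ ADDGE  r3←0x60
10: ✓ MOVLS  r0←0xdf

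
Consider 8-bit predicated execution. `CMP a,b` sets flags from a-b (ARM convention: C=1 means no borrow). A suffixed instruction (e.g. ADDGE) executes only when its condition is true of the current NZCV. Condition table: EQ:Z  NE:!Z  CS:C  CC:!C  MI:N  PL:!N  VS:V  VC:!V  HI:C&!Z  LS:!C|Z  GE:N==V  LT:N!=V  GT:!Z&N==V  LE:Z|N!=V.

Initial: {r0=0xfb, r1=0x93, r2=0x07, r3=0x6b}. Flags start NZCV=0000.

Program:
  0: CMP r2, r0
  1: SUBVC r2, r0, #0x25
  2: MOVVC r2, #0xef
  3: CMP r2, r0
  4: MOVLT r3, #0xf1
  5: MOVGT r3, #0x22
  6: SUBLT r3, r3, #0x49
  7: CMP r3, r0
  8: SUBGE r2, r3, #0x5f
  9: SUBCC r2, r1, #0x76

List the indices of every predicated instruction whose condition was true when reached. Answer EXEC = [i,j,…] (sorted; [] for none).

[0] flags=0000 → (cmp)
[1] flags=0000 VC?T → r2=0xd6
[2] flags=0000 VC?T → r2=0xef
[3] flags=1000 → (cmp)
[4] flags=1000 LT?T → r3=0xf1
[5] flags=1000 GT?F → skip
[6] flags=1000 LT?T → r3=0xa8
[7] flags=1000 → (cmp)
[8] flags=1000 GE?F → skip
[9] flags=1000 CC?T → r2=0x1d

EXEC = [1,2,4,6,9]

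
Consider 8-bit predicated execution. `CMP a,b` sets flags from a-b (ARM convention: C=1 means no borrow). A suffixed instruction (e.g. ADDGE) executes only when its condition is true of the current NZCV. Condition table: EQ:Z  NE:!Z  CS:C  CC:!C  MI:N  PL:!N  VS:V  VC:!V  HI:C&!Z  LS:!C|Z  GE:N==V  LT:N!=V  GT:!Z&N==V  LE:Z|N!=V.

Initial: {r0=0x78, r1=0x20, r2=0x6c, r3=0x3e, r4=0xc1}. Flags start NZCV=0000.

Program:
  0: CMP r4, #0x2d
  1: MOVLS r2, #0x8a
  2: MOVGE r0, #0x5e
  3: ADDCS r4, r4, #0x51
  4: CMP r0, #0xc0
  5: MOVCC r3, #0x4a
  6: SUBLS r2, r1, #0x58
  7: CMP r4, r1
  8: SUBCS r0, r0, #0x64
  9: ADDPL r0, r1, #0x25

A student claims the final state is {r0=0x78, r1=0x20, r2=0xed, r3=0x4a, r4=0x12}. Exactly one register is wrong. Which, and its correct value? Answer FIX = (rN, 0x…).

FIX = (r2, 0xc8)

0: ✓ CMP  NZCV=1010
1: · MOVLS
2: · MOVGE
3: ✓ ADDCS  r4←0x12
4: ✓ CMP  NZCV=1001
5: ✓ MOVCC  r3←0x4a
6: ✓ SUBLS  r2←0xc8
7: ✓ CMP  NZCV=1000
8: · SUBCS
9: · ADDPL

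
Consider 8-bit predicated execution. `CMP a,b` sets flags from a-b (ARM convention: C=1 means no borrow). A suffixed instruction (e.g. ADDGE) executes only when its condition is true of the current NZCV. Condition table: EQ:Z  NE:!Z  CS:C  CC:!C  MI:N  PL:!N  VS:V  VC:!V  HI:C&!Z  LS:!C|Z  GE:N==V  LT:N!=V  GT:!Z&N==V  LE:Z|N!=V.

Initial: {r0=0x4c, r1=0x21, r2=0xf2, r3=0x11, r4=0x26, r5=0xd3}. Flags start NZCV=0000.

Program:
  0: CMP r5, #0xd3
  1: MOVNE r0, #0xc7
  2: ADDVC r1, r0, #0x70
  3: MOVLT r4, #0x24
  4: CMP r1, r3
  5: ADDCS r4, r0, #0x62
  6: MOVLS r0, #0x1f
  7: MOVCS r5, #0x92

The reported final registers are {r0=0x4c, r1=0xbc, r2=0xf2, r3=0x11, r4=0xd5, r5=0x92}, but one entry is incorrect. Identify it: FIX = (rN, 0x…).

FIX = (r4, 0xae)

0: ✓ CMP  NZCV=0110
1: · MOVNE
2: ✓ ADDVC  r1←0xbc
3: · MOVLT
4: ✓ CMP  NZCV=1010
5: ✓ ADDCS  r4←0xae
6: · MOVLS
7: ✓ MOVCS  r5←0x92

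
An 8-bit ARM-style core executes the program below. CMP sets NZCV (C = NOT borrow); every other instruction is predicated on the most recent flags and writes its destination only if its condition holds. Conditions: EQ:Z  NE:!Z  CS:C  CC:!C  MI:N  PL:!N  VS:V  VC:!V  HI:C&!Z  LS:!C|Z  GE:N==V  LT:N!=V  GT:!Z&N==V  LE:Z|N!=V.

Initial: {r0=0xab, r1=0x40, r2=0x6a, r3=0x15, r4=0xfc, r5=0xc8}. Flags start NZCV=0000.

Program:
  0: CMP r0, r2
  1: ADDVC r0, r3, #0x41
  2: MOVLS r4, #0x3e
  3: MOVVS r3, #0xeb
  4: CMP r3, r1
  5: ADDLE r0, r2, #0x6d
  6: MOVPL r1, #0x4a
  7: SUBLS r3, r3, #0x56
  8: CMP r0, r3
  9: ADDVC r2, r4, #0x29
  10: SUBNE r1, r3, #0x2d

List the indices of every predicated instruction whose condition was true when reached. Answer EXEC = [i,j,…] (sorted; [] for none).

EXEC = [3,5,9,10]

[0] flags=0011 → (cmp)
[1] flags=0011 VC?F → skip
[2] flags=0011 LS?F → skip
[3] flags=0011 VS?T → r3=0xeb
[4] flags=1010 → (cmp)
[5] flags=1010 LE?T → r0=0xd7
[6] flags=1010 PL?F → skip
[7] flags=1010 LS?F → skip
[8] flags=1000 → (cmp)
[9] flags=1000 VC?T → r2=0x25
[10] flags=1000 NE?T → r1=0xbe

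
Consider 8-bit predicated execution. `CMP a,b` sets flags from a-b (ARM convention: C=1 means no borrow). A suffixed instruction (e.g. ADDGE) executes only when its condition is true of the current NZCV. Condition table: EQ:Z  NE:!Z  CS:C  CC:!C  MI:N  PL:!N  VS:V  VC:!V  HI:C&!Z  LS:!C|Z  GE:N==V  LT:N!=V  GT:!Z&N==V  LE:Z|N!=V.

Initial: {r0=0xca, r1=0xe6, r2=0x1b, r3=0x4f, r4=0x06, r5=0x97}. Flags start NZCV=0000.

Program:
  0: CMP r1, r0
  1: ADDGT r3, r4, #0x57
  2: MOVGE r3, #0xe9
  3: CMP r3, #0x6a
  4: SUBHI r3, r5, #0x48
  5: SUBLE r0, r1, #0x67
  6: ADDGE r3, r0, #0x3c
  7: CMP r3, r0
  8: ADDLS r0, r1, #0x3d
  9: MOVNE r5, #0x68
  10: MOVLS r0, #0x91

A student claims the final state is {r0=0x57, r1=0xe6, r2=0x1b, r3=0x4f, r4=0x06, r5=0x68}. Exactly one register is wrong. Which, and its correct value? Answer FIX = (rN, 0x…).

FIX = (r0, 0x91)

[0] flags=0010 → (cmp)
[1] flags=0010 GT?T → r3=0x5d
[2] flags=0010 GE?T → r3=0xe9
[3] flags=0011 → (cmp)
[4] flags=0011 HI?T → r3=0x4f
[5] flags=0011 LE?T → r0=0x7f
[6] flags=0011 GE?F → skip
[7] flags=1000 → (cmp)
[8] flags=1000 LS?T → r0=0x23
[9] flags=1000 NE?T → r5=0x68
[10] flags=1000 LS?T → r0=0x91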